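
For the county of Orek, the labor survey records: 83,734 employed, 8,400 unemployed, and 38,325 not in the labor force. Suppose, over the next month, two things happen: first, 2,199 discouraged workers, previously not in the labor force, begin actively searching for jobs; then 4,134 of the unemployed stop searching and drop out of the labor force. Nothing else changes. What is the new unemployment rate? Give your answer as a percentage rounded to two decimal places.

New unemployment rate ≈ 7.17%.

Initially, labor force = 83,734 + 8,400 = 92,134, so u = 8,400/92,134 = 9.12%.
After the first change, unemployed and labor force both rise by 2,199 → E = 83,734, U = 10,599, labor force = 94,333.
After the second change, unemployed and labor force both fall by 4,134 → E = 83,734, U = 6,465, labor force = 90,199.
New unemployment rate = 6,465 / 90,199 = 7.17%.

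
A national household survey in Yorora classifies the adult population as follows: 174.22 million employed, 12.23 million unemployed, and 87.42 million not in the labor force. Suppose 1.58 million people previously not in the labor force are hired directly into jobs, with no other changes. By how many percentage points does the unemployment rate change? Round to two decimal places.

Initially, labor force = 174.22 + 12.23 = 186.45 million, so u = 12.23/186.45 = 6.56%.
After the change, employed and labor force both rise by 1.58; unemployed unchanged → E = 175.80, U = 12.23, labor force = 188.03 million.
New unemployment rate = 12.23 / 188.03 = 6.50%.
Change = 6.50% − 6.56% = −0.06 percentage points.

The unemployment rate changes by −0.06 percentage points.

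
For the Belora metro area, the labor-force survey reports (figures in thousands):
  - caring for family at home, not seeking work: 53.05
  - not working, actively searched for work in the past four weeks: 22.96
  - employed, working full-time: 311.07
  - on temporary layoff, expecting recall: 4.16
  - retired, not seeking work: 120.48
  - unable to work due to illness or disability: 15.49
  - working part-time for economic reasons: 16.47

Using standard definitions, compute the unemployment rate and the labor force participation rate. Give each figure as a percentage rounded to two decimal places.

Employed = 311.07 + 16.47 = 327.54 thousand (anyone who worked, including part-time for economic reasons, counts as employed).
Unemployed = 22.96 + 4.16 = 27.12 thousand (jobless and actively searching, or on temporary layoff).
Labor force = 327.54 + 27.12 = 354.66 thousand.
Not in labor force = 53.05 + 120.48 + 15.49 = 189.02 thousand (those not working and not actively searching are outside the labor force).
Civilian working-age population = 354.66 + 189.02 = 543.68 thousand.
Unemployment rate = 27.12 / 354.66 = 7.65%.
Labor force participation rate = 354.66 / 543.68 = 65.23%.

Unemployment rate ≈ 7.65%; labor force participation rate ≈ 65.23%.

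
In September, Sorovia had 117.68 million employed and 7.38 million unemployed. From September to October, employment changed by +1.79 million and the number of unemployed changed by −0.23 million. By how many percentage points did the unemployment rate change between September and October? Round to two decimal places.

September: labor force = 117.68 + 7.38 = 125.06; u = 7.38/125.06 = 5.90%.
October: labor force = 119.47 + 7.15 = 126.62; u = 7.15/126.62 = 5.65%.
Change = 5.65% − 5.90% = −0.25 pp.

The unemployment rate changed by −0.25 percentage points.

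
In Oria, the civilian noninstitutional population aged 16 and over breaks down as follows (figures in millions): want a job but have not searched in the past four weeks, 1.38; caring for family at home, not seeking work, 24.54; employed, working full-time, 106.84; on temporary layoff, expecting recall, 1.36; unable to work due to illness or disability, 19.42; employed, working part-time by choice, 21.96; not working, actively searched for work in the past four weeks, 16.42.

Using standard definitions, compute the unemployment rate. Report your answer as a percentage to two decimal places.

Unemployment rate ≈ 12.13%.

Employed = 106.84 + 21.96 = 128.80 million.
Unemployed = 1.36 + 16.42 = 17.78 million (jobless and actively searching, or on temporary layoff).
Labor force = 128.80 + 17.78 = 146.58 million.
Unemployment rate = 17.78 / 146.58 = 12.13%.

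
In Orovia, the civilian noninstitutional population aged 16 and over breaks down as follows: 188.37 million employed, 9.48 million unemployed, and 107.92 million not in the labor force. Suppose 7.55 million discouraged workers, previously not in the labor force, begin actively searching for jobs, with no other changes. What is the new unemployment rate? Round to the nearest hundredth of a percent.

Initially, labor force = 188.37 + 9.48 = 197.85 million, so u = 9.48/197.85 = 4.79%.
After the change, unemployed and labor force both rise by 7.55 → E = 188.37, U = 17.03, labor force = 205.40 million.
New unemployment rate = 17.03 / 205.40 = 8.29%.

New unemployment rate ≈ 8.29%.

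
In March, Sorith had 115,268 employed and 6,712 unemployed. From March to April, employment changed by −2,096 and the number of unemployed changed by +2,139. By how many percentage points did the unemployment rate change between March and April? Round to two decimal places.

The unemployment rate changed by +1.75 percentage points.

March: labor force = 115,268 + 6,712 = 121,980; u = 6,712/121,980 = 5.50%.
April: labor force = 113,172 + 8,851 = 122,023; u = 8,851/122,023 = 7.25%.
Change = 7.25% − 5.50% = +1.75 pp.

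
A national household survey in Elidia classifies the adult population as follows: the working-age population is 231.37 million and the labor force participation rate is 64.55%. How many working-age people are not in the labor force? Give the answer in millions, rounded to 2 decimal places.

About 82.02 million are not in the labor force.

Share not in the labor force = 1 − 0.6455 = 0.3545.
Not in labor force = 0.3545 × 231.37 ≈ 82.02 million.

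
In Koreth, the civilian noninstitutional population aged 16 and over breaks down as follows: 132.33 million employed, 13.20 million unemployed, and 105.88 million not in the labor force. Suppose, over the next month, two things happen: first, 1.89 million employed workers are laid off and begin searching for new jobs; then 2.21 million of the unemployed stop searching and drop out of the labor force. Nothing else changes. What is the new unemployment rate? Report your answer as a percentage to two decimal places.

Initially, labor force = 132.33 + 13.20 = 145.53 million, so u = 13.20/145.53 = 9.07%.
After the first change, employed falls and unemployed rises by 1.89; labor force unchanged → E = 130.44, U = 15.09, labor force = 145.53 million.
After the second change, unemployed and labor force both fall by 2.21 → E = 130.44, U = 12.88, labor force = 143.32 million.
New unemployment rate = 12.88 / 143.32 = 8.99%.

New unemployment rate ≈ 8.99%.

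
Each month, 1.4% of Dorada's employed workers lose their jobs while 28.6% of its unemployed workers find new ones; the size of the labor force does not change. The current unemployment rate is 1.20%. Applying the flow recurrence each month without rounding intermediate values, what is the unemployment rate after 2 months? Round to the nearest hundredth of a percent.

Unemployment rate after two months ≈ 2.97%.

With a fixed labor force, u_{t+1} = u_t + s·(1−u_t) − f·u_t = u_t·(1−s−f) + s.
Here 1−s−f = 0.700 and s = 0.014.
u_1 = 0.012000 × 0.700 + 0.014 = 0.022400.
u_2 = 0.022400 × 0.700 + 0.014 = 0.029680.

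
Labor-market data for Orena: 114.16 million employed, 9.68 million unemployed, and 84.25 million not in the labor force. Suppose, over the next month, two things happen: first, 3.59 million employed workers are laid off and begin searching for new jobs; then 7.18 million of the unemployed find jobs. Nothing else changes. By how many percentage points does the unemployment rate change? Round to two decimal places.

The unemployment rate changes by −2.90 percentage points.

Initially, labor force = 114.16 + 9.68 = 123.84 million, so u = 9.68/123.84 = 7.82%.
After the first change, employed falls and unemployed rises by 3.59; labor force unchanged → E = 110.57, U = 13.27, labor force = 123.84 million.
After the second change, unemployed falls and employed rises by 7.18; labor force unchanged → E = 117.75, U = 6.09, labor force = 123.84 million.
New unemployment rate = 6.09 / 123.84 = 4.92%.
Change = 4.92% − 7.82% = −2.90 percentage points.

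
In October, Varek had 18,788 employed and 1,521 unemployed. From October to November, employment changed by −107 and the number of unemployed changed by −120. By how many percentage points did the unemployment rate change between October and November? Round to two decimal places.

October: labor force = 18,788 + 1,521 = 20,309; u = 1,521/20,309 = 7.49%.
November: labor force = 18,681 + 1,401 = 20,082; u = 1,401/20,082 = 6.98%.
Change = 6.98% − 7.49% = −0.51 pp.

The unemployment rate changed by −0.51 percentage points.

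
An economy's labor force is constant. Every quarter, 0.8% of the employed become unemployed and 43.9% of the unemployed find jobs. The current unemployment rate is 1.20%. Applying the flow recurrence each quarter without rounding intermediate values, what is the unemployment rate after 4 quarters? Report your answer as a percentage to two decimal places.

With a fixed labor force, u_{t+1} = u_t + s·(1−u_t) − f·u_t = u_t·(1−s−f) + s.
Here 1−s−f = 0.553 and s = 0.008.
u_1 = 0.012000 × 0.553 + 0.008 = 0.014636.
u_2 = 0.014636 × 0.553 + 0.008 = 0.016094.
u_3 = 0.016094 × 0.553 + 0.008 = 0.016900.
u_4 = 0.016900 × 0.553 + 0.008 = 0.017346.

Unemployment rate after four quarters ≈ 1.73%.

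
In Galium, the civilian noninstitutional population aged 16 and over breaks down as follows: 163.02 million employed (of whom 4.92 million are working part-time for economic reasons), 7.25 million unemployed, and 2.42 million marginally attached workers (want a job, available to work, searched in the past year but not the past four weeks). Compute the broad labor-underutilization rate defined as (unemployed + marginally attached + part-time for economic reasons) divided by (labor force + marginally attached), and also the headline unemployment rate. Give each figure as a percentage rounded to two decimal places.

Labor force = 163.02 + 7.25 = 170.27 million.
Numerator = 7.25 + 2.42 + 4.92 = 14.59 million.
Denominator = 170.27 + 2.42 = 172.69 million.
Broad rate = 14.59 / 172.69 = 8.45%.
Headline unemployment rate = 7.25 / 170.27 = 4.26%.

Broad underutilization rate ≈ 8.45%; headline unemployment rate ≈ 4.26%.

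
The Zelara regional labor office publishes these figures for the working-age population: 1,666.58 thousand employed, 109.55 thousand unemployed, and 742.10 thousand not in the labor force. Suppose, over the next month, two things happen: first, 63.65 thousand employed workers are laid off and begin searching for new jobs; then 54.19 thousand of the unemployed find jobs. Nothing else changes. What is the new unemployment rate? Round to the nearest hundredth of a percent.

Initially, labor force = 1,666.58 + 109.55 = 1,776.13 thousand, so u = 109.55/1,776.13 = 6.17%.
After the first change, employed falls and unemployed rises by 63.65; labor force unchanged → E = 1,602.93, U = 173.20, labor force = 1,776.13 thousand.
After the second change, unemployed falls and employed rises by 54.19; labor force unchanged → E = 1,657.12, U = 119.01, labor force = 1,776.13 thousand.
New unemployment rate = 119.01 / 1,776.13 = 6.70%.

New unemployment rate ≈ 6.70%.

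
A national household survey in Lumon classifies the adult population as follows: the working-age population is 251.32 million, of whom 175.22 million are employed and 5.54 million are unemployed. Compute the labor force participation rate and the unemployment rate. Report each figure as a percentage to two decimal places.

Labor force participation rate ≈ 71.92%; unemployment rate ≈ 3.06%.

Labor force = employed + unemployed = 175.22 + 5.54 = 180.76 million.
Unemployment rate = 5.54 / 180.76 = 3.06%.
Labor force participation rate = 180.76 / 251.32 = 71.92%.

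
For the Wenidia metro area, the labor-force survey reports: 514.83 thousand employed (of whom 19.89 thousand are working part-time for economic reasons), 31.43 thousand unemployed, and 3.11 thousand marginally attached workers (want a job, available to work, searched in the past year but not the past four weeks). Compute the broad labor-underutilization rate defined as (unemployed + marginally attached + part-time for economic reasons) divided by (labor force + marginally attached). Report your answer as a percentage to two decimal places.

Broad underutilization rate ≈ 9.91%.

Labor force = 514.83 + 31.43 = 546.26 thousand.
Numerator = 31.43 + 3.11 + 19.89 = 54.43 thousand.
Denominator = 546.26 + 3.11 = 549.37 thousand.
Broad rate = 54.43 / 549.37 = 9.91%.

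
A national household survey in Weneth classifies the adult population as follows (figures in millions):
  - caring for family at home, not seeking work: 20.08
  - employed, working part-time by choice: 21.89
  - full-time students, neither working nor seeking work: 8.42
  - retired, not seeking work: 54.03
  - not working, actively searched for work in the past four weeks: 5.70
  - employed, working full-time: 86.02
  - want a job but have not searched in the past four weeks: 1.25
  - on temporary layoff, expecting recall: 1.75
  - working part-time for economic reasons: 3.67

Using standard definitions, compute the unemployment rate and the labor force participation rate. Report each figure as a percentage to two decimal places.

Unemployment rate ≈ 6.26%; labor force participation rate ≈ 58.69%.

Employed = 21.89 + 86.02 + 3.67 = 111.58 million (anyone who worked, including part-time for economic reasons, counts as employed).
Unemployed = 5.70 + 1.75 = 7.45 million (jobless and actively searching, or on temporary layoff).
Labor force = 111.58 + 7.45 = 119.03 million.
Not in labor force = 20.08 + 8.42 + 54.03 + 1.25 = 83.78 million (those not working and not actively searching are outside the labor force — including those who want a job but have given up searching).
Civilian working-age population = 119.03 + 83.78 = 202.81 million.
Unemployment rate = 7.45 / 119.03 = 6.26%.
Labor force participation rate = 119.03 / 202.81 = 58.69%.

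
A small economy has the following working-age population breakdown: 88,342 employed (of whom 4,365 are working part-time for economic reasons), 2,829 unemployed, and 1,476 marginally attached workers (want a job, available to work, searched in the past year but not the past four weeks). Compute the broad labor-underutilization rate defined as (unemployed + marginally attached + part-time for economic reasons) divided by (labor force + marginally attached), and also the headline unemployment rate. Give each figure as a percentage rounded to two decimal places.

Broad underutilization rate ≈ 9.36%; headline unemployment rate ≈ 3.10%.

Labor force = 88,342 + 2,829 = 91,171.
Numerator = 2,829 + 1,476 + 4,365 = 8,670.
Denominator = 91,171 + 1,476 = 92,647.
Broad rate = 8,670 / 92,647 = 9.36%.
Headline unemployment rate = 2,829 / 91,171 = 3.10%.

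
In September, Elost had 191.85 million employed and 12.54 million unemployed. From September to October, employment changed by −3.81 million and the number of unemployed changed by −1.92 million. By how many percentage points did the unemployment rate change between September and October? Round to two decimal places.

September: labor force = 191.85 + 12.54 = 204.39; u = 12.54/204.39 = 6.14%.
October: labor force = 188.04 + 10.62 = 198.66; u = 10.62/198.66 = 5.35%.
Change = 5.35% − 6.14% = −0.79 pp.

The unemployment rate changed by −0.79 percentage points.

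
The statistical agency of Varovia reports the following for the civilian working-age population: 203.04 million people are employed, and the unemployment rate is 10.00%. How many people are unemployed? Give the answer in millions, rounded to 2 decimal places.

Let U be the number unemployed. The labor force is E + U, and U/(E+U) = 0.1000.
So U = 0.1000 × 203.04 / (1 − 0.1000) = 20.3040 / 0.9000 ≈ 22.56 million.

About 22.56 million are unemployed.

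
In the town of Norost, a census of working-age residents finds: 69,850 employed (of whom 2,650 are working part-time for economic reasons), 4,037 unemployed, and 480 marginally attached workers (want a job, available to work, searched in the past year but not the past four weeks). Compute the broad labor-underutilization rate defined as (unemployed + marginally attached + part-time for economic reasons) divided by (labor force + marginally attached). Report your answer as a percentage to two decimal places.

Labor force = 69,850 + 4,037 = 73,887.
Numerator = 4,037 + 480 + 2,650 = 7,167.
Denominator = 73,887 + 480 = 74,367.
Broad rate = 7,167 / 74,367 = 9.64%.

Broad underutilization rate ≈ 9.64%.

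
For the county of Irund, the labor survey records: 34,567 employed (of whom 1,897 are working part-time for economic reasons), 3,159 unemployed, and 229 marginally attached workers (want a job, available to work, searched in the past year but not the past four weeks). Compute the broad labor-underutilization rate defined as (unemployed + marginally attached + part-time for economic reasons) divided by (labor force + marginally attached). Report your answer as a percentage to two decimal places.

Broad underutilization rate ≈ 13.92%.

Labor force = 34,567 + 3,159 = 37,726.
Numerator = 3,159 + 229 + 1,897 = 5,285.
Denominator = 37,726 + 229 = 37,955.
Broad rate = 5,285 / 37,955 = 13.92%.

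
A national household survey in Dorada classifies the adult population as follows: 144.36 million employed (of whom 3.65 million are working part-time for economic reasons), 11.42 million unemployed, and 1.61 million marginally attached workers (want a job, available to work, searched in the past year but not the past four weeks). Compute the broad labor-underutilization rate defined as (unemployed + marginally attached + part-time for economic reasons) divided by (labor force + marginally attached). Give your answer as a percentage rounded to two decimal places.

Broad underutilization rate ≈ 10.60%.

Labor force = 144.36 + 11.42 = 155.78 million.
Numerator = 11.42 + 1.61 + 3.65 = 16.68 million.
Denominator = 155.78 + 1.61 = 157.39 million.
Broad rate = 16.68 / 157.39 = 10.60%.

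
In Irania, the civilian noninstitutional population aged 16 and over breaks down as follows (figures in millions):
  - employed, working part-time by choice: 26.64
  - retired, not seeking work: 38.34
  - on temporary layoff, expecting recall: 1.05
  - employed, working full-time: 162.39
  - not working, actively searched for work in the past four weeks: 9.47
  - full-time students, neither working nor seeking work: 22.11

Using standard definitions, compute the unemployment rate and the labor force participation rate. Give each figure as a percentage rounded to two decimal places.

Employed = 26.64 + 162.39 = 189.03 million.
Unemployed = 1.05 + 9.47 = 10.52 million (jobless and actively searching, or on temporary layoff).
Labor force = 189.03 + 10.52 = 199.55 million.
Not in labor force = 38.34 + 22.11 = 60.45 million (those not working and not actively searching are outside the labor force).
Civilian working-age population = 199.55 + 60.45 = 260.00 million.
Unemployment rate = 10.52 / 199.55 = 5.27%.
Labor force participation rate = 199.55 / 260.00 = 76.75%.

Unemployment rate ≈ 5.27%; labor force participation rate ≈ 76.75%.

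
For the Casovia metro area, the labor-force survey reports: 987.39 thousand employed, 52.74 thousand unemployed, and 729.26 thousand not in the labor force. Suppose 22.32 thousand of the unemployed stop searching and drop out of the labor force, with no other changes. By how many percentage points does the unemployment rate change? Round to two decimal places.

Initially, labor force = 987.39 + 52.74 = 1,040.13 thousand, so u = 52.74/1,040.13 = 5.07%.
After the change, unemployed and labor force both fall by 22.32 → E = 987.39, U = 30.42, labor force = 1,017.81 thousand.
New unemployment rate = 30.42 / 1,017.81 = 2.99%.
Change = 2.99% − 5.07% = −2.08 percentage points.

The unemployment rate changes by −2.08 percentage points.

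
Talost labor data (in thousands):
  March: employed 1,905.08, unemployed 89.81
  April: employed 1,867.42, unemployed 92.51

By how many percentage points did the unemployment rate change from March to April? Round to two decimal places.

The unemployment rate changed by +0.22 percentage points.

March: labor force = 1,905.08 + 89.81 = 1,994.89; u = 89.81/1,994.89 = 4.50%.
April: labor force = 1,867.42 + 92.51 = 1,959.93; u = 92.51/1,959.93 = 4.72%.
Change = 4.72% − 4.50% = +0.22 pp.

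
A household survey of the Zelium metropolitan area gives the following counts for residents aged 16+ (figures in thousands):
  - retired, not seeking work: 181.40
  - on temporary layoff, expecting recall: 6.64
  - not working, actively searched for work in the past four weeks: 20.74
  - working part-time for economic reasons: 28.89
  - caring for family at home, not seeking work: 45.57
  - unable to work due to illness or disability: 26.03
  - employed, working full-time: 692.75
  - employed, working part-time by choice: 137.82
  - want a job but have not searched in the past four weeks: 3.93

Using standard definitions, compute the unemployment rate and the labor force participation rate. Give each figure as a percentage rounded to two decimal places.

Employed = 28.89 + 692.75 + 137.82 = 859.46 thousand (anyone who worked, including part-time for economic reasons, counts as employed).
Unemployed = 6.64 + 20.74 = 27.38 thousand (jobless and actively searching, or on temporary layoff).
Labor force = 859.46 + 27.38 = 886.84 thousand.
Not in labor force = 181.40 + 45.57 + 26.03 + 3.93 = 256.93 thousand (those not working and not actively searching are outside the labor force — including those who want a job but have given up searching).
Civilian working-age population = 886.84 + 256.93 = 1,143.77 thousand.
Unemployment rate = 27.38 / 886.84 = 3.09%.
Labor force participation rate = 886.84 / 1,143.77 = 77.54%.

Unemployment rate ≈ 3.09%; labor force participation rate ≈ 77.54%.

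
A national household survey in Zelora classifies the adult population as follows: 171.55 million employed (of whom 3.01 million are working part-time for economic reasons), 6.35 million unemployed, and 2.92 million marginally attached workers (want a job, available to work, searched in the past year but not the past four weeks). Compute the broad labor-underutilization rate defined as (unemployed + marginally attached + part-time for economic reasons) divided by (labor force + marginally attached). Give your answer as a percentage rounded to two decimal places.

Broad underutilization rate ≈ 6.79%.

Labor force = 171.55 + 6.35 = 177.90 million.
Numerator = 6.35 + 2.92 + 3.01 = 12.28 million.
Denominator = 177.90 + 2.92 = 180.82 million.
Broad rate = 12.28 / 180.82 = 6.79%.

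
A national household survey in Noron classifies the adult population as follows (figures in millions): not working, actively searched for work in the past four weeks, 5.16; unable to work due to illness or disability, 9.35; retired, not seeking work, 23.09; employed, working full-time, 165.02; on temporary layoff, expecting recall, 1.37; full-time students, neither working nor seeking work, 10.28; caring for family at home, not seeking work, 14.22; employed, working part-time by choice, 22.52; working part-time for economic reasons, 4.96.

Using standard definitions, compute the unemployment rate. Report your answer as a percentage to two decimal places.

Unemployment rate ≈ 3.28%.

Employed = 165.02 + 22.52 + 4.96 = 192.50 million (anyone who worked, including part-time for economic reasons, counts as employed).
Unemployed = 5.16 + 1.37 = 6.53 million (jobless and actively searching, or on temporary layoff).
Labor force = 192.50 + 6.53 = 199.03 million.
Unemployment rate = 6.53 / 199.03 = 3.28%.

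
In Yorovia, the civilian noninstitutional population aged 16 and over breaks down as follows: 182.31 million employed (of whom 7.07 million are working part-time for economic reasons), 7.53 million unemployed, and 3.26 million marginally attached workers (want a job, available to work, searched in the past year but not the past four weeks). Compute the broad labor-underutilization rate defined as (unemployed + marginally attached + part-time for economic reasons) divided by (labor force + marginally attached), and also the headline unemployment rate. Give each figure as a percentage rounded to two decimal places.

Labor force = 182.31 + 7.53 = 189.84 million.
Numerator = 7.53 + 3.26 + 7.07 = 17.86 million.
Denominator = 189.84 + 3.26 = 193.10 million.
Broad rate = 17.86 / 193.10 = 9.25%.
Headline unemployment rate = 7.53 / 189.84 = 3.97%.

Broad underutilization rate ≈ 9.25%; headline unemployment rate ≈ 3.97%.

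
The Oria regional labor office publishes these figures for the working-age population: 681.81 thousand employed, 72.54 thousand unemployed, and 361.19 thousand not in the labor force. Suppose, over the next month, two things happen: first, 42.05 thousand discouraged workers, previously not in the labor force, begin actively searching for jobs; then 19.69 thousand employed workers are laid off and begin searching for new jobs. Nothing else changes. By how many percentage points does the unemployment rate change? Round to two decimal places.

The unemployment rate changes by +7.24 percentage points.

Initially, labor force = 681.81 + 72.54 = 754.35 thousand, so u = 72.54/754.35 = 9.62%.
After the first change, unemployed and labor force both rise by 42.05 → E = 681.81, U = 114.59, labor force = 796.40 thousand.
After the second change, employed falls and unemployed rises by 19.69; labor force unchanged → E = 662.12, U = 134.28, labor force = 796.40 thousand.
New unemployment rate = 134.28 / 796.40 = 16.86%.
Change = 16.86% − 9.62% = +7.24 percentage points.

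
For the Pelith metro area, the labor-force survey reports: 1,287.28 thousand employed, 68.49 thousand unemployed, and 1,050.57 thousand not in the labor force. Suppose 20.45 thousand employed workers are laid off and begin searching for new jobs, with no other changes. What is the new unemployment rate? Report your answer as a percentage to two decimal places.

New unemployment rate ≈ 6.56%.

Initially, labor force = 1,287.28 + 68.49 = 1,355.77 thousand, so u = 68.49/1,355.77 = 5.05%.
After the change, employed falls and unemployed rises by 20.45; labor force unchanged → E = 1,266.83, U = 88.94, labor force = 1,355.77 thousand.
New unemployment rate = 88.94 / 1,355.77 = 6.56%.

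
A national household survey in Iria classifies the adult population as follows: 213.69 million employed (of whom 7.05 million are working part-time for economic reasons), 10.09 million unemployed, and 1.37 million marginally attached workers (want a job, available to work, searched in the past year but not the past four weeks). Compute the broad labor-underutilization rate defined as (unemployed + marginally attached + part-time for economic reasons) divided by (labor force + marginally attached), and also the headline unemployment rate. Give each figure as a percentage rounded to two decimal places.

Labor force = 213.69 + 10.09 = 223.78 million.
Numerator = 10.09 + 1.37 + 7.05 = 18.51 million.
Denominator = 223.78 + 1.37 = 225.15 million.
Broad rate = 18.51 / 225.15 = 8.22%.
Headline unemployment rate = 10.09 / 223.78 = 4.51%.

Broad underutilization rate ≈ 8.22%; headline unemployment rate ≈ 4.51%.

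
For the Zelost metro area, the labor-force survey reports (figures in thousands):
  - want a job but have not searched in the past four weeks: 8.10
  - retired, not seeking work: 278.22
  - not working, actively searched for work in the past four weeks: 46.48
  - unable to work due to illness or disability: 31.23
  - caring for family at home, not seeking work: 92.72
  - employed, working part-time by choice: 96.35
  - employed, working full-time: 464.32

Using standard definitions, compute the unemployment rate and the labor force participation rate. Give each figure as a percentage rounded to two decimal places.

Employed = 96.35 + 464.32 = 560.67 thousand.
Unemployed = 46.48 thousand.
Labor force = 560.67 + 46.48 = 607.15 thousand.
Not in labor force = 8.10 + 278.22 + 31.23 + 92.72 = 410.27 thousand (those not working and not actively searching are outside the labor force — including those who want a job but have given up searching).
Civilian working-age population = 607.15 + 410.27 = 1,017.42 thousand.
Unemployment rate = 46.48 / 607.15 = 7.66%.
Labor force participation rate = 607.15 / 1,017.42 = 59.68%.

Unemployment rate ≈ 7.66%; labor force participation rate ≈ 59.68%.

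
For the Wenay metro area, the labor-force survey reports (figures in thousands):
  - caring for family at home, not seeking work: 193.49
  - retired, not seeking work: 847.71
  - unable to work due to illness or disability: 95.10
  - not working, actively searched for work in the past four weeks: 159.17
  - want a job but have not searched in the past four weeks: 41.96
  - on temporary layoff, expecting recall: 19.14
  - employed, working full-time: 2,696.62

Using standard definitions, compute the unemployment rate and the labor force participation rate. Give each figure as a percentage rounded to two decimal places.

Unemployment rate ≈ 6.20%; labor force participation rate ≈ 70.93%.

Employed = 2,696.62 thousand.
Unemployed = 159.17 + 19.14 = 178.31 thousand (jobless and actively searching, or on temporary layoff).
Labor force = 2,696.62 + 178.31 = 2,874.93 thousand.
Not in labor force = 193.49 + 847.71 + 95.10 + 41.96 = 1,178.26 thousand (those not working and not actively searching are outside the labor force — including those who want a job but have given up searching).
Civilian working-age population = 2,874.93 + 1,178.26 = 4,053.19 thousand.
Unemployment rate = 178.31 / 2,874.93 = 6.20%.
Labor force participation rate = 2,874.93 / 4,053.19 = 70.93%.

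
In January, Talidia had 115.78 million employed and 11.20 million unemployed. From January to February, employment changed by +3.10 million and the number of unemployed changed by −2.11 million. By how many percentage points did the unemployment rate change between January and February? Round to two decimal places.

The unemployment rate changed by −1.72 percentage points.

January: labor force = 115.78 + 11.20 = 126.98; u = 11.20/126.98 = 8.82%.
February: labor force = 118.88 + 9.09 = 127.97; u = 9.09/127.97 = 7.10%.
Change = 7.10% − 8.82% = −1.72 pp.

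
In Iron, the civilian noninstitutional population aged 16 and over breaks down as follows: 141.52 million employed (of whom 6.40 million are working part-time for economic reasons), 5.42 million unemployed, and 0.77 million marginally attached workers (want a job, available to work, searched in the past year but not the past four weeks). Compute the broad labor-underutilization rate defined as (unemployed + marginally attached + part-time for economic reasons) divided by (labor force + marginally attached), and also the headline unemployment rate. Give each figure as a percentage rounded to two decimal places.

Labor force = 141.52 + 5.42 = 146.94 million.
Numerator = 5.42 + 0.77 + 6.40 = 12.59 million.
Denominator = 146.94 + 0.77 = 147.71 million.
Broad rate = 12.59 / 147.71 = 8.52%.
Headline unemployment rate = 5.42 / 146.94 = 3.69%.

Broad underutilization rate ≈ 8.52%; headline unemployment rate ≈ 3.69%.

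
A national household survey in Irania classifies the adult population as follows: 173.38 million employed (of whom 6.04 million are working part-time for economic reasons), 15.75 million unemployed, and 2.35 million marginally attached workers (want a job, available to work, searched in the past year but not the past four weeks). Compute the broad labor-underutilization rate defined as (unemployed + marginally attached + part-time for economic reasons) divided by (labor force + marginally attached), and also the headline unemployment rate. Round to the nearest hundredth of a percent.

Labor force = 173.38 + 15.75 = 189.13 million.
Numerator = 15.75 + 2.35 + 6.04 = 24.14 million.
Denominator = 189.13 + 2.35 = 191.48 million.
Broad rate = 24.14 / 191.48 = 12.61%.
Headline unemployment rate = 15.75 / 189.13 = 8.33%.

Broad underutilization rate ≈ 12.61%; headline unemployment rate ≈ 8.33%.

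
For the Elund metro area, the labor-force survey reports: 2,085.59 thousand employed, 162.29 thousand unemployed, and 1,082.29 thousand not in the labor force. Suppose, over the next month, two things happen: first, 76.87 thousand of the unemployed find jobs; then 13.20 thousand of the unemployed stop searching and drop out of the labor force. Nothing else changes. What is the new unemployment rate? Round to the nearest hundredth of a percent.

New unemployment rate ≈ 3.23%.

Initially, labor force = 2,085.59 + 162.29 = 2,247.88 thousand, so u = 162.29/2,247.88 = 7.22%.
After the first change, unemployed falls and employed rises by 76.87; labor force unchanged → E = 2,162.46, U = 85.42, labor force = 2,247.88 thousand.
After the second change, unemployed and labor force both fall by 13.20 → E = 2,162.46, U = 72.22, labor force = 2,234.68 thousand.
New unemployment rate = 72.22 / 2,234.68 = 3.23%.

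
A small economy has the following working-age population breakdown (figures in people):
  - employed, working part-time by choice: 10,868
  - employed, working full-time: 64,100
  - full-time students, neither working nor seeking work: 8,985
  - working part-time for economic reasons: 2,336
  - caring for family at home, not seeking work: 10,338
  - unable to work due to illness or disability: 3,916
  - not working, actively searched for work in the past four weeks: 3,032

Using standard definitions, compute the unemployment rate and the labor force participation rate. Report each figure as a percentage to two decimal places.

Unemployment rate ≈ 3.77%; labor force participation rate ≈ 77.56%.

Employed = 10,868 + 64,100 + 2,336 = 77,304 (anyone who worked, including part-time for economic reasons, counts as employed).
Unemployed = 3,032.
Labor force = 77,304 + 3,032 = 80,336.
Not in labor force = 8,985 + 10,338 + 3,916 = 23,239 (those not working and not actively searching are outside the labor force).
Civilian working-age population = 80,336 + 23,239 = 103,575.
Unemployment rate = 3,032 / 80,336 = 3.77%.
Labor force participation rate = 80,336 / 103,575 = 77.56%.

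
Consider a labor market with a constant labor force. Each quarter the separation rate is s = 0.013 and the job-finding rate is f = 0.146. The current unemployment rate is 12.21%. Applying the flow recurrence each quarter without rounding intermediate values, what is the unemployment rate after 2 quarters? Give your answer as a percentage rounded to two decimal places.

With a fixed labor force, u_{t+1} = u_t + s·(1−u_t) − f·u_t = u_t·(1−s−f) + s.
Here 1−s−f = 0.841 and s = 0.013.
u_1 = 0.122100 × 0.841 + 0.013 = 0.115686.
u_2 = 0.115686 × 0.841 + 0.013 = 0.110292.

Unemployment rate after two quarters ≈ 11.03%.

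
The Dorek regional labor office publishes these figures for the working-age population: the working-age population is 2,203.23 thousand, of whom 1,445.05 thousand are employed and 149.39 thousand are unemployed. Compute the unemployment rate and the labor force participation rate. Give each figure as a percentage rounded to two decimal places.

Unemployment rate ≈ 9.37%; labor force participation rate ≈ 72.37%.

Labor force = employed + unemployed = 1,445.05 + 149.39 = 1,594.44 thousand.
Unemployment rate = 149.39 / 1,594.44 = 9.37%.
Labor force participation rate = 1,594.44 / 2,203.23 = 72.37%.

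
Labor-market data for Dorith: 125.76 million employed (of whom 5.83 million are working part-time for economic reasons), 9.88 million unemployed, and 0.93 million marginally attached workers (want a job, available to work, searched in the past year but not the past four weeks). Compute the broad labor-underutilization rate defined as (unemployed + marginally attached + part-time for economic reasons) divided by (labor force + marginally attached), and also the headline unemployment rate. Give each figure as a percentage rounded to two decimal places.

Broad underutilization rate ≈ 12.18%; headline unemployment rate ≈ 7.28%.

Labor force = 125.76 + 9.88 = 135.64 million.
Numerator = 9.88 + 0.93 + 5.83 = 16.64 million.
Denominator = 135.64 + 0.93 = 136.57 million.
Broad rate = 16.64 / 136.57 = 12.18%.
Headline unemployment rate = 9.88 / 135.64 = 7.28%.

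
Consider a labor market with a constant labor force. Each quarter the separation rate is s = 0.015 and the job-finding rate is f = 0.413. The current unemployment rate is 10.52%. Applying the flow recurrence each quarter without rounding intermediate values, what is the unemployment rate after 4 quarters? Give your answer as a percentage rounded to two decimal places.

Unemployment rate after four quarters ≈ 4.26%.

With a fixed labor force, u_{t+1} = u_t + s·(1−u_t) − f·u_t = u_t·(1−s−f) + s.
Here 1−s−f = 0.572 and s = 0.015.
u_1 = 0.105200 × 0.572 + 0.015 = 0.075174.
u_2 = 0.075174 × 0.572 + 0.015 = 0.058000.
u_3 = 0.058000 × 0.572 + 0.015 = 0.048176.
u_4 = 0.048176 × 0.572 + 0.015 = 0.042557.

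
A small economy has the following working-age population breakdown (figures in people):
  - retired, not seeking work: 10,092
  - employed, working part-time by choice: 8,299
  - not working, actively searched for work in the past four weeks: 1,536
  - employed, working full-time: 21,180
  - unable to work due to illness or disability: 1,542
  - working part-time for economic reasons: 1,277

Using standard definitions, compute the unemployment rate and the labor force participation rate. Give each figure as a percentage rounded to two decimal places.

Unemployment rate ≈ 4.76%; labor force participation rate ≈ 73.51%.

Employed = 8,299 + 21,180 + 1,277 = 30,756 (anyone who worked, including part-time for economic reasons, counts as employed).
Unemployed = 1,536.
Labor force = 30,756 + 1,536 = 32,292.
Not in labor force = 10,092 + 1,542 = 11,634 (those not working and not actively searching are outside the labor force).
Civilian working-age population = 32,292 + 11,634 = 43,926.
Unemployment rate = 1,536 / 32,292 = 4.76%.
Labor force participation rate = 32,292 / 43,926 = 73.51%.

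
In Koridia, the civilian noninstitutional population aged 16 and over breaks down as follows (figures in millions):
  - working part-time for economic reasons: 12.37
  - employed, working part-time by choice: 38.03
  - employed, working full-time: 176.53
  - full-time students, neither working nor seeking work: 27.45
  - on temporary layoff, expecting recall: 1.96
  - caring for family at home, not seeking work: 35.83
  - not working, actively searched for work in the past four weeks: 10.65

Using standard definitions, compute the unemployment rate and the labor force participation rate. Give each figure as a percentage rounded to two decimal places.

Unemployment rate ≈ 5.26%; labor force participation rate ≈ 79.10%.

Employed = 12.37 + 38.03 + 176.53 = 226.93 million (anyone who worked, including part-time for economic reasons, counts as employed).
Unemployed = 1.96 + 10.65 = 12.61 million (jobless and actively searching, or on temporary layoff).
Labor force = 226.93 + 12.61 = 239.54 million.
Not in labor force = 27.45 + 35.83 = 63.28 million (those not working and not actively searching are outside the labor force).
Civilian working-age population = 239.54 + 63.28 = 302.82 million.
Unemployment rate = 12.61 / 239.54 = 5.26%.
Labor force participation rate = 239.54 / 302.82 = 79.10%.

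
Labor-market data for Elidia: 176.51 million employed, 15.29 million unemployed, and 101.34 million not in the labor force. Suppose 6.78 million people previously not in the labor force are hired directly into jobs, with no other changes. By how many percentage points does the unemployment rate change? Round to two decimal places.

The unemployment rate changes by −0.27 percentage points.

Initially, labor force = 176.51 + 15.29 = 191.80 million, so u = 15.29/191.80 = 7.97%.
After the change, employed and labor force both rise by 6.78; unemployed unchanged → E = 183.29, U = 15.29, labor force = 198.58 million.
New unemployment rate = 15.29 / 198.58 = 7.70%.
Change = 7.70% − 7.97% = −0.27 percentage points.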